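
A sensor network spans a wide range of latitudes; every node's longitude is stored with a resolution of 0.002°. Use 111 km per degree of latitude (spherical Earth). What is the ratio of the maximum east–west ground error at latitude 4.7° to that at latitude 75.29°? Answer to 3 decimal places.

3.925

With a 0.002° grid the true value lies within half a step, ±0.002°/2 = ±0.001°, of the stored one.
Error at 4.7° = 0.001° × 111000 × cos 4.7° ≈ 111 × 0.9966 = 110.63 m.
Error at 75.29° = 0.001° × 111000 × cos 75.29° ≈ 111 × 0.2539 = 28.186 m.
The ratio reduces to cos 4.7° / cos 75.29° = 0.9966/0.2539 ≈ 3.9249.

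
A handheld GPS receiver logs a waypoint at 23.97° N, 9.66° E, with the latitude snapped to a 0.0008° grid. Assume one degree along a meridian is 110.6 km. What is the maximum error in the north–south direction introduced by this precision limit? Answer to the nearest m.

44 m

With a 0.0008° grid the true value lies within half a step, ±0.0008°/2 = ±0.0004°, of the stored one.
North–south distance: 0.0004° × 110600 m/° = 44.24 m.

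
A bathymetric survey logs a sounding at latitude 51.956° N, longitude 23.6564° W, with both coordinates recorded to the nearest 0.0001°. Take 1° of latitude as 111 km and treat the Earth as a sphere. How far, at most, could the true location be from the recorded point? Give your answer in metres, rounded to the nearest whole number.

7 metres

Rounding to 4 decimal places leaves each coordinate within ±5e-05° of the true value.
N–S: 5e-05° × 111000 m/° = 5.55 m.
Longitude error → 5e-05 × 111000 × cos 51.956° = 5e-05 × 111000 × 0.6163 ≈ 3.42028 m.
The two errors are perpendicular, so the maximum displacement is √(5.55² + 3.42028²) ≈ 6.51926 m.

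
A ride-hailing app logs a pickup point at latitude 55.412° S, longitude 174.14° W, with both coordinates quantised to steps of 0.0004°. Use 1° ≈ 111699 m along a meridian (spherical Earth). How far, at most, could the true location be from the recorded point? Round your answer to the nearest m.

26 m

With a 0.0004° grid the true value lies within half a step, ±0.0004°/2 = ±0.0002°, of the stored one.
Latitude error → 0.0002 × 111699 = 22.3398 m along the meridian.
E–W at 55.412°: 0.0002° × 111699 × cos 55.412° = 0.0002 × 111699 × 0.5677 ≈ 12.6817 m.
The two errors are perpendicular, so the maximum displacement is √(22.3398² + 12.6817²) ≈ 25.6883 m.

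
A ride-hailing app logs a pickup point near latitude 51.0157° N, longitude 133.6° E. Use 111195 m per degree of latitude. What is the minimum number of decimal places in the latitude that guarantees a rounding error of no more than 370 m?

3 decimal places

One degree of latitude covers 111195 m.
Rounding to N decimal places gives at most 0.5 × 10⁻ᴺ degrees of error, i.e. 0.5 × 10⁻ᴺ × 111195 m.
Setting 55597.5 × 10⁻ᴺ ≤ 370 gives 10ᴺ ≥ 150.3, i.e. N ≥ 2.18.
N = 2 would give 556 m (too coarse); N = 3 gives 55.6 m ≤ 370 m.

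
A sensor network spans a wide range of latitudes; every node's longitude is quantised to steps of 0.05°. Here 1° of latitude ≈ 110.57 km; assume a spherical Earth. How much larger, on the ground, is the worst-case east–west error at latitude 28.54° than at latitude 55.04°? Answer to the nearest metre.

With a 0.05° grid the true value lies within half a step, ±0.05°/2 = ±0.025°, of the stored one.
Error at 28.54° = 0.025° × 110570 × cos 28.54° ≈ 2764.2 × 0.8785 = 2428.3 m.
Error at 55.04° = 0.025° × 110570 × cos 55.04° ≈ 2764.2 × 0.5730 = 1583.9 m.
Difference: 2428.3 − 1583.9 = 844.42 m.

844 metres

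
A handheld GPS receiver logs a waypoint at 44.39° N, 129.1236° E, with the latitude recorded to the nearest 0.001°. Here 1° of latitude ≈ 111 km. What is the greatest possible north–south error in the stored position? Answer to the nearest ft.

182 ft

Rounding to 3 decimal places leaves the latitude within ±0.0005° of the true value.
North–south distance: 0.0005° × 111000 m/° = 55.5 m.
Converting: 55.5 m × 3.2808 ft/m ≈ 182.09 ft.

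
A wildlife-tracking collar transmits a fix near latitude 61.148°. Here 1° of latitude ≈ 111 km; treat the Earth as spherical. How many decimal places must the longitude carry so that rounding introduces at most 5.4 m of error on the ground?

4 decimal places

At 61.148° one degree of longitude covers 111000 × cos 61.148° ≈ 111000 × 0.4825 ≈ 53562.9 m.
Rounding to N decimal places gives at most 0.5 × 10⁻ᴺ degrees of error, i.e. 0.5 × 10⁻ᴺ × 53562.9 m.
Setting 26781.5 × 10⁻ᴺ ≤ 5.4 gives 10ᴺ ≥ 4960, i.e. N ≥ 3.70.
So 4 decimal places suffice (2.68 m); 3 would allow up to 26.8 m.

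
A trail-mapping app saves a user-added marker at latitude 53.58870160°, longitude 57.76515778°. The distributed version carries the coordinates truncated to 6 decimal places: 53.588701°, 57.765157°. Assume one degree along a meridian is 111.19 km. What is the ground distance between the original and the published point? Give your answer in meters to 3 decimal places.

The latitude changed by +0.00000060° and the longitude by +0.00000078°.
N–S: 0.00000060° × 111190 m/° = 0.066714 m.
E–W at 53.5887°: 0.00000078° × 111190 × cos 53.5887° = 0.00000078 × 111190 × 0.5936 ≈ 0.0514799 m.
Hypotenuse of the two orthogonal shifts: √(0.066714² + 0.0514799²) = 0.0842671 m.

0.084 meters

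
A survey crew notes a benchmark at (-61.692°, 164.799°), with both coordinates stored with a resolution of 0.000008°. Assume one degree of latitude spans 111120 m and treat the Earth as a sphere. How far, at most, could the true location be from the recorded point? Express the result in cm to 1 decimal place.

49.2 cm

With a 0.000008° grid the true value lies within half a step, ±0.000008°/2 = ±4e-06°, of the stored one.
North–south component: 4e-06° × 111120 = 0.44448 m.
Longitude error → 4e-06 × 111120 × cos 61.692° = 4e-06 × 111120 × 0.4742 ≈ 0.210777 m.
Worst case both components are at the extreme and orthogonal: √(0.44448² + 0.210777²) ≈ 0.491924 m.
That is 0.491924 m = 49.192 cm.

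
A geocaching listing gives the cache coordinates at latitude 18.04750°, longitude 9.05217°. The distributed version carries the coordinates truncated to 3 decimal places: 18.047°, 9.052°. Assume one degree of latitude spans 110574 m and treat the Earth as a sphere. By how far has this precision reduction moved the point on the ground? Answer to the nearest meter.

58 meters

The latitude changed by +0.00050° and the longitude by +0.00017°.
N–S: 0.00050° × 110574 m/° = 55.287 m.
E–W at 18.047°: 0.00017° × 110574 × cos 18.047° = 0.00017 × 110574 × 0.9508 ≈ 17.8728 m.
Distance: √(55.287² + 17.8728²) ≈ 58.1041 m.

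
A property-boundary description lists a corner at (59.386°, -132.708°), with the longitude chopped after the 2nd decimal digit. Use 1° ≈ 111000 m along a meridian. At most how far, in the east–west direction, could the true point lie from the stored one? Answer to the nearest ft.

Truncating at 2 decimal places can drop up to a full unit in the last place, so the longitude may be off by as much as 0.01°.
Parallels shrink by cos φ, so at 59.386° a degree of longitude is 111000 × 0.5093 ≈ 56526.9 m.
East–west error: 0.01° × 56526.9 m/° ≈ 565.269 m.
In feet: 565.269 m ÷ 0.3048 ≈ 1854.6 ft.

1855 ft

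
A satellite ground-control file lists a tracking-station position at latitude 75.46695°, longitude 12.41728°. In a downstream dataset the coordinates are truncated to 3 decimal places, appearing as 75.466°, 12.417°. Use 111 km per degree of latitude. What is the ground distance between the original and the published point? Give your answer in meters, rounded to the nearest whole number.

106 meters

The latitude changed by +0.00095° and the longitude by +0.00028°.
N–S: 0.00095° × 111000 m/° = 105.45 m.
E–W at 75.466°: 0.00028° × 111000 × cos 75.466° = 0.00028 × 111000 × 0.2510 ≈ 7.79966 m.
Combined displacement = (105.45² + 7.79966²)^½ ≈ 105.738 m.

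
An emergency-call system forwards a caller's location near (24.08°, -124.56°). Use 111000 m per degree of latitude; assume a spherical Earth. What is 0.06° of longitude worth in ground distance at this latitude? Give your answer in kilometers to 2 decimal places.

At 24.08° a degree of longitude is 111000 × cos 24.08° ≈ 101340 m, so 0.06° corresponds to 6080.42 m.
That is 6080.42 m = 6.0804 km.

6.08 kilometers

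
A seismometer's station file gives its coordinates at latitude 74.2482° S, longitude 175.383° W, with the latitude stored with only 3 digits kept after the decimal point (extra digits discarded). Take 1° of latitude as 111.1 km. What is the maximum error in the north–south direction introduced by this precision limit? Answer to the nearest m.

111 m

Truncating at 3 decimal places can drop up to a full unit in the last place, so the latitude may be off by as much as 0.001°.
Along the meridian that is 0.001° × 111100 m/° = 111.1 m.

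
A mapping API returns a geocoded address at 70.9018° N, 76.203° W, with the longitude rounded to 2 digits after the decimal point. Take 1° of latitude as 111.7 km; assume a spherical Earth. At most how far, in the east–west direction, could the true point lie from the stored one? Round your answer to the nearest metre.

Rounding to 2 decimal places leaves the longitude within ±0.005° of the true value.
Parallels shrink by cos φ, so at 70.9018° a degree of longitude is 111700 × 0.3272 ≈ 36546.9 m.
East–west error: 0.005° × 36546.9 m/° ≈ 182.735 m.

183 metres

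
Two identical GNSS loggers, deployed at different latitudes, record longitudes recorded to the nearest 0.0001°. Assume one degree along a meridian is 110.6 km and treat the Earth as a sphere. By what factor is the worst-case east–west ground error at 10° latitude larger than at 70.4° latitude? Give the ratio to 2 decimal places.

2.94

Rounding to 4 decimal places leaves the longitude within ±5e-05° of the true value.
Error at 10° = 5e-05° × 110600 × cos 10° ≈ 5.53 × 0.9848 = 5.446 m.
Error at 70.4° = 5e-05° × 110600 × cos 70.4° ≈ 5.53 × 0.3355 = 1.855 m.
The ratio reduces to cos 10° / cos 70.4° = 0.9848/0.3355 ≈ 2.9358.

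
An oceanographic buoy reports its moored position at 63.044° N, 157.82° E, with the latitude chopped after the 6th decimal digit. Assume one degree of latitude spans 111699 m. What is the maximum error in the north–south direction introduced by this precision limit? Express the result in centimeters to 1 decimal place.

Truncating at 6 decimal places can drop up to a full unit in the last place, so the latitude may be off by as much as 1e-06°.
Along the meridian that is 1e-06° × 111699 m/° = 0.111699 m.
That is 0.111699 m = 11.17 cm.

11.2 centimeters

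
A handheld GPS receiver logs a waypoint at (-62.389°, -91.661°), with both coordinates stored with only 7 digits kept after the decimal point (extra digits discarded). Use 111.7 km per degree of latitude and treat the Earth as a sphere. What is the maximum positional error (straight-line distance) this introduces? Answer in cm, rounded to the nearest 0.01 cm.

1.23 cm

Truncating at 7 decimal places can drop up to a full unit in the last place, so each coordinate may be off by as much as 1e-07°.
Latitude error → 1e-07 × 111700 = 0.01117 m along the meridian.
East–west component at 62.389°: 1e-07° × 111700 × cos 62.389° ≈ 1e-07 × 51769.2 ≈ 0.00517692 m.
Combining orthogonally: (0.01117² + 0.00517692²)^½ ≈ 0.0123114 m.
That is 0.0123114 m = 1.2311 cm.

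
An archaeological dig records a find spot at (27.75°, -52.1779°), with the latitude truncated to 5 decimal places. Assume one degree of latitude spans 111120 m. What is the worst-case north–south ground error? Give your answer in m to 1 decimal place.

1.1 m

Truncating at 5 decimal places can drop up to a full unit in the last place, so the latitude may be off by as much as 1e-05°.
So the N–S error is at most 1e-05 × 111120 = 1.1112 m.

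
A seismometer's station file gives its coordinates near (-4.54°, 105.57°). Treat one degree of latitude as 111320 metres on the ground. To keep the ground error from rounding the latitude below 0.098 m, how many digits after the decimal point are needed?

One degree of latitude covers 111320 m.
Rounding to N decimal places gives at most 0.5 × 10⁻ᴺ degrees of error, i.e. 0.5 × 10⁻ᴺ × 111320 m.
Setting 55660 × 10⁻ᴺ ≤ 0.098 gives 10ᴺ ≥ 5.68e+05, i.e. N ≥ 5.75.
So 6 decimal places suffice (0.0557 m); 5 would allow up to 0.557 m.

6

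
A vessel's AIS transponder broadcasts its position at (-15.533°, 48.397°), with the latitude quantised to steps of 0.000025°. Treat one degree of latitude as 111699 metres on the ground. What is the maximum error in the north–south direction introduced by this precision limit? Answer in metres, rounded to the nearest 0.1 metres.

1.4 metres

With a 0.000025° grid the true value lies within half a step, ±0.000025°/2 = ±1.25e-05°, of the stored one.
Along the meridian that is 1.25e-05° × 111699 m/° = 1.39624 m.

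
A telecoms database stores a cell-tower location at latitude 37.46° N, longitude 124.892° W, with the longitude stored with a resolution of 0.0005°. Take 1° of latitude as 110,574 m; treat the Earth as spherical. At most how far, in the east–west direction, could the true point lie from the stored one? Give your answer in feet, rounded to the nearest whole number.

With a 0.0005° grid the true value lies within half a step, ±0.0005°/2 = ±0.00025°, of the stored one.
Parallels shrink by cos φ, so at 37.46° a degree of longitude is 110574 × 0.7938 ≈ 87771.2 m.
Maximum E–W displacement: 0.00025 × 87771.2 = 21.9428 m.
Converting: 21.9428 m × 3.2808 ft/m ≈ 71.991 ft.

72 feet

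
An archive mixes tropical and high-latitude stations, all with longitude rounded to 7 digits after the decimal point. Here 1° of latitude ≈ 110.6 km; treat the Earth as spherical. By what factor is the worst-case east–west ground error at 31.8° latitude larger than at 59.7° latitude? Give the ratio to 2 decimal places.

Rounding to 7 decimal places leaves the longitude within ±5e-08° of the true value.
Error at 31.8° = 5e-08° × 110600 × cos 31.8° ≈ 0.00553 × 0.8499 = 0.0046999 m.
Error at 59.7° = 5e-08° × 110600 × cos 59.7° ≈ 0.00553 × 0.5045 = 0.00279 m.
The ratio reduces to cos 31.8° / cos 59.7° = 0.8499/0.5045 ≈ 1.6845.

1.68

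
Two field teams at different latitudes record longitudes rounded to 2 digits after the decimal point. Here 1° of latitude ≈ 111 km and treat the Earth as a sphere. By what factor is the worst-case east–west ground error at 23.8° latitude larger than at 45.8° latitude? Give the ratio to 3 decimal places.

Rounding to 2 decimal places leaves the longitude within ±0.005° of the true value.
Error at 23.8° = 0.005° × 111000 × cos 23.8° ≈ 555 × 0.9150 = 507.8 m.
Error at 45.8° = 0.005° × 111000 × cos 45.8° ≈ 555 × 0.6972 = 386.93 m.
The ratio reduces to cos 23.8° / cos 45.8° = 0.9150/0.6972 ≈ 1.3124.

1.312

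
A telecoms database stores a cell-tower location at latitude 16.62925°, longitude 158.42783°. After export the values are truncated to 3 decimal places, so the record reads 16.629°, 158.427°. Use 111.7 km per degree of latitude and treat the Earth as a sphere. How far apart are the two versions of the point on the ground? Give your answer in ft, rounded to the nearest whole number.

306 ft

The latitude changed by +0.00025° and the longitude by +0.00083°.
N–S: 0.00025° × 111700 m/° = 27.925 m.
E–W at 16.629°: 0.00083° × 111700 × cos 16.629° = 0.00083 × 111700 × 0.9582 ≈ 88.8336 m.
Distance: √(27.925² + 88.8336²) ≈ 93.1194 m.
In feet: 93.1194 m ÷ 0.3048 ≈ 305.51 ft.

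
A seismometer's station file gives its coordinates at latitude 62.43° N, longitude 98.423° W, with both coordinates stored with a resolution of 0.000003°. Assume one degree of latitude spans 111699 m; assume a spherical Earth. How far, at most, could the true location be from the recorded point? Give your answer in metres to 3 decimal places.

0.185 metres

With a 0.000003° grid the true value lies within half a step, ±0.000003°/2 = ±1.5e-06°, of the stored one.
North–south component: 1.5e-06° × 111699 = 0.167549 m.
Longitude error → 1.5e-06 × 111699 × cos 62.43° = 1.5e-06 × 111699 × 0.4628 ≈ 0.0775468 m.
Worst case both components are at the extreme and orthogonal: √(0.167549² + 0.0775468²) ≈ 0.184624 m.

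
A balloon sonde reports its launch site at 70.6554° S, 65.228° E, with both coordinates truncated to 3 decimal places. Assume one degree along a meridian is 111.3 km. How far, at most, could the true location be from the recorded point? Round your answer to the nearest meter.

Truncating at 3 decimal places can drop up to a full unit in the last place, so each coordinate may be off by as much as 0.001°.
N–S: 0.001° × 111300 m/° = 111.3 m.
East–west component at 70.6554°: 0.001° × 111300 × cos 70.6554° ≈ 0.001 × 36868 ≈ 36.868 m.
Combining orthogonally: (111.3² + 36.868²)^½ ≈ 117.247 m.

117 meters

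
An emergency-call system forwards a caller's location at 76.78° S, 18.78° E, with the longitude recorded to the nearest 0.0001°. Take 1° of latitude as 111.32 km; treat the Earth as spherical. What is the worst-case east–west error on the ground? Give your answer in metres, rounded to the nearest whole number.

Rounding to 4 decimal places leaves the longitude within ±5e-05° of the true value.
Parallels shrink by cos φ, so at 76.78° a degree of longitude is 111320 × 0.2287 ≈ 25457.8 m.
Maximum E–W displacement: 5e-05 × 25457.8 = 1.27289 m.

1 metres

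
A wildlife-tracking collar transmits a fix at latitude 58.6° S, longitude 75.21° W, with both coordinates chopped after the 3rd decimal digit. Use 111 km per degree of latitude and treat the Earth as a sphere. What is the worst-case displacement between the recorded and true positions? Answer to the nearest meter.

125 meters

Truncating at 3 decimal places can drop up to a full unit in the last place, so each coordinate may be off by as much as 0.001°.
Latitude error → 0.001 × 111000 = 111 m along the meridian.
Longitude error → 0.001 × 111000 × cos 58.6° = 0.001 × 111000 × 0.5210 ≈ 57.8321 m.
The two errors are perpendicular, so the maximum displacement is √(111² + 57.8321²) ≈ 125.162 m.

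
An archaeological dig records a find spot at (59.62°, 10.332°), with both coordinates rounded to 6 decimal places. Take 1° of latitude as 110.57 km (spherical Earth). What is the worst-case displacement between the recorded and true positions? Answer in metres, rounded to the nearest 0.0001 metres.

Rounding to 6 decimal places leaves each coordinate within ±5e-07° of the true value.
North–south component: 5e-07° × 110570 = 0.055285 m.
E–W at 59.62°: 5e-07° × 110570 × cos 59.62° = 5e-07 × 110570 × 0.5057 ≈ 0.0279594 m.
The two errors are perpendicular, so the maximum displacement is √(0.055285² + 0.0279594²) ≈ 0.0619529 m.

0.0620 metres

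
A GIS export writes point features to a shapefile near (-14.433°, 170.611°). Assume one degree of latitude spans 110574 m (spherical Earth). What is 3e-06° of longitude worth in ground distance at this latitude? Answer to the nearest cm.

32 cm

3e-06° of longitude at 14.433° is 3e-06 × 110574 × cos 14.433° ≈ 3e-06 × 107084 = 0.321253 m.
That is 0.321253 m = 32.125 cm.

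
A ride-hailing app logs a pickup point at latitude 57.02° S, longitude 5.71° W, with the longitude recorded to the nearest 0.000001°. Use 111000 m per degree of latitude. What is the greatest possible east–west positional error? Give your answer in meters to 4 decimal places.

Rounding to 6 decimal places leaves the longitude within ±5e-07° of the true value.
At latitude 57.02° a degree of longitude spans 111000 m × cos 57.02° = 111000 × 0.5443 ≈ 60422.4 m.
East–west error: 5e-07° × 60422.4 m/° ≈ 0.0302112 m.

0.0302 meters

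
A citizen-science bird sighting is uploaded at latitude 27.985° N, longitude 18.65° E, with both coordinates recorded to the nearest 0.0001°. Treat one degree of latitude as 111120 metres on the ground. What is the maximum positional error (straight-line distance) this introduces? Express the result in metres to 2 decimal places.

Rounding to 4 decimal places leaves each coordinate within ±5e-05° of the true value.
Latitude error → 5e-05 × 111120 = 5.556 m along the meridian.
East–west component at 27.985°: 5e-05° × 111120 × cos 27.985° ≈ 5e-05 × 98126.8 ≈ 4.90634 m.
The two errors are perpendicular, so the maximum displacement is √(5.556² + 4.90634²) ≈ 7.41224 m.

7.41 metres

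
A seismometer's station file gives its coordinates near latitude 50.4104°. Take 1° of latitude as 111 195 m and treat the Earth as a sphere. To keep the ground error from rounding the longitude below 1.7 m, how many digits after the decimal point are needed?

At 50.4104° one degree of longitude covers 111195 × cos 50.4104° ≈ 111195 × 0.6373 ≈ 70862.8 m.
Rounding to N decimal places gives at most 0.5 × 10⁻ᴺ degrees of error, i.e. 0.5 × 10⁻ᴺ × 70862.8 m.
Setting 35431.4 × 10⁻ᴺ ≤ 1.7 gives 10ᴺ ≥ 2.084e+04, i.e. N ≥ 4.32.
N = 4 would give 3.54 m (too coarse); N = 5 gives 0.354 m ≤ 1.7 m.

5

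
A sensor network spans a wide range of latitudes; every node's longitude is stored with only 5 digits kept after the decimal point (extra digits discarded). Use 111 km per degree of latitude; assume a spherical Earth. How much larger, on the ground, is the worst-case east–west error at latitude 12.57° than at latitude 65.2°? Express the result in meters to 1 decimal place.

Truncating at 5 decimal places can drop up to a full unit in the last place, so the longitude may be off by as much as 1e-05°.
Error at 12.57° = 1e-05° × 111000 × cos 12.57° ≈ 1.11 × 0.9760 = 1.0834 m.
Error at 65.2° = 1e-05° × 111000 × cos 65.2° ≈ 1.11 × 0.4195 = 0.46559 m.
Difference: 1.0834 − 0.46559 = 0.6178 m.

0.6 meters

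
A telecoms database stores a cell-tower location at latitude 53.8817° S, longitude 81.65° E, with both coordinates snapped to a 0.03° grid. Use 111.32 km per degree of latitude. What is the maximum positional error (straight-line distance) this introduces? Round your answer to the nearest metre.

With a 0.03° grid the true value lies within half a step, ±0.03°/2 = ±0.015°, of the stored one.
Latitude error → 0.015 × 111320 = 1669.8 m along the meridian.
East–west component at 53.8817°: 0.015° × 111320 × cos 53.8817° ≈ 0.015 × 65618.1 ≈ 984.271 m.
Combining orthogonally: (1669.8² + 984.271²)^½ ≈ 1938.3 m.

1938 metres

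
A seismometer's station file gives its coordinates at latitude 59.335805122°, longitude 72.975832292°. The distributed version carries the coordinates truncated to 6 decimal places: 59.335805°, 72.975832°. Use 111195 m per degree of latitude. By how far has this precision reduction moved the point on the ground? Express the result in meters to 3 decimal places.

The latitude changed by +0.000000122° and the longitude by +0.000000292°.
North–south shift: 0.000000122 × 111195 = 0.0135658 m.
East–west at this latitude: 0.000000292° × 111195 × cos 59.3358° ≈ 0.000000292 × 56710.1 = 0.0165593 m.
Hypotenuse of the two orthogonal shifts: √(0.0135658² + 0.0165593²) = 0.0214066 m.

0.021 meters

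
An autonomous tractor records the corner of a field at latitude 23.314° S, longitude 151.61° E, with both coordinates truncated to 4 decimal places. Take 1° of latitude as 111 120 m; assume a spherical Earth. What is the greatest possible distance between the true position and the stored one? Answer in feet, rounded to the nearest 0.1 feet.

49.5 feet

Truncating at 4 decimal places can drop up to a full unit in the last place, so each coordinate may be off by as much as 0.0001°.
North–south component: 0.0001° × 111120 = 11.112 m.
East–west component at 23.314°: 0.0001° × 111120 × cos 23.314° ≈ 0.0001 × 102047 ≈ 10.2047 m.
The two errors are perpendicular, so the maximum displacement is √(11.112² + 10.2047²) ≈ 15.0868 m.
In feet: 15.0868 m ÷ 0.3048 ≈ 49.497 ft.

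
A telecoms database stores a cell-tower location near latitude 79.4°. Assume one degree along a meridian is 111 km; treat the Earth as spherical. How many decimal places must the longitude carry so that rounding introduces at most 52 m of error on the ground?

At 79.4° one degree of longitude covers 111000 × cos 79.4° ≈ 111000 × 0.1840 ≈ 20418.6 m.
With N decimal places the half-ulp bound is 0.5·10⁻ᴺ°, or 0.5·10⁻ᴺ × 20418.6 m on the ground.
Setting 10209.3 × 10⁻ᴺ ≤ 52 gives 10ᴺ ≥ 196.3, i.e. N ≥ 2.29.
N = 2 would give 102 m (too coarse); N = 3 gives 10.2 m ≤ 52 m.

3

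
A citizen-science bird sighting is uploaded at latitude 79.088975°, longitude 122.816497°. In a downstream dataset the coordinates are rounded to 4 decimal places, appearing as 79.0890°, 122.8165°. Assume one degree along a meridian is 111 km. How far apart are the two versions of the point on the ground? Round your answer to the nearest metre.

3 metres

Δlat = 79.088975 − 79.0890 = -0.000025°; Δlon = 122.816497 − 122.8165 = -0.000003°.
N–S: -0.000025° × 111000 m/° = -2.775 m.
E–W at 79.089°: -0.000003° × 111000 × cos 79.089° = -0.000003 × 111000 × 0.1893 ≈ -0.0630316 m.
Combined displacement = (2.775² + 0.0630316²)^½ ≈ 2.77572 m.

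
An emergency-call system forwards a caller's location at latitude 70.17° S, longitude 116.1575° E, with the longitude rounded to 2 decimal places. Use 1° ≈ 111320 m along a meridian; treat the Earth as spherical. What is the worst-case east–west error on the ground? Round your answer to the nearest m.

Rounding to 2 decimal places leaves the longitude within ±0.005° of the true value.
One degree of longitude at 70.17° is 111320 × cos 70.17° ≈ 111320 × 0.3392 = 37763.1 m.
Maximum E–W displacement: 0.005 × 37763.1 = 188.816 m.

189 m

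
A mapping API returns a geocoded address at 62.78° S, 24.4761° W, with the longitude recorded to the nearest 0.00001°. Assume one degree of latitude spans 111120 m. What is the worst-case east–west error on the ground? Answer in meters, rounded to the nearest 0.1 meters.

0.3 meters

Rounding to 5 decimal places leaves the longitude within ±5e-06° of the true value.
One degree of longitude at 62.78° is 111120 × cos 62.78° ≈ 111120 × 0.4574 = 50827.2 m.
So at most 5e-06° × 50827.2 ≈ 0.254136 m east–west.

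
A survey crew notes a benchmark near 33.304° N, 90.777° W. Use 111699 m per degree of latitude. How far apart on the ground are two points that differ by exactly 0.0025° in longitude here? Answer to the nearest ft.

766 ft

One degree of longitude here spans 111699 × cos 33.304° = 111699 × 0.8358 ≈ 93354.6 m; 0.0025° of that is 233.386 m.
In feet: 233.386 m ÷ 0.3048 ≈ 765.7 ft.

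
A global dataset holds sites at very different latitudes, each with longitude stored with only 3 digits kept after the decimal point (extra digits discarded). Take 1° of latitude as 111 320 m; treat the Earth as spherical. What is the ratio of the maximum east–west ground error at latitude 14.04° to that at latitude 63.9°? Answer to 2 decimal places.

2.21

Truncating at 3 decimal places can drop up to a full unit in the last place, so the longitude may be off by as much as 0.001°.
Error at 14.04° = 0.001° × 111320 × cos 14.04° ≈ 111.32 × 0.9701 = 107.99 m.
At 63.9°: 0.001° × 111320 × cos 63.9° = 0.001 × 111320 × 0.4399 ≈ 48.974 m.
The ratio reduces to cos 14.04° / cos 63.9° = 0.9701/0.4399 ≈ 2.2051.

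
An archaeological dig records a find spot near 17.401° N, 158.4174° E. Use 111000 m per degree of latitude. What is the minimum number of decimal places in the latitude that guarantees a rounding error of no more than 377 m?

3

One degree of latitude covers 111000 m.
With N decimal places the half-ulp bound is 0.5·10⁻ᴺ°, or 0.5·10⁻ᴺ × 111000 m on the ground.
Setting 55500 × 10⁻ᴺ ≤ 377 gives 10ᴺ ≥ 147.2, i.e. N ≥ 2.17.
So 3 decimal places suffice (55.5 m); 2 would allow up to 555 m.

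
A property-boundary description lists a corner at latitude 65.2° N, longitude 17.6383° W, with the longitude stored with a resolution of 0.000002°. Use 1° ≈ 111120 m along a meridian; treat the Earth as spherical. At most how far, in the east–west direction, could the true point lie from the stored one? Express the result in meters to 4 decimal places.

With a 0.000002° grid the true value lies within half a step, ±0.000002°/2 = ±1e-06°, of the stored one.
One degree of longitude at 65.2° is 111120 × cos 65.2° ≈ 111120 × 0.4195 = 46609.5 m.
So at most 1e-06° × 46609.5 ≈ 0.0466095 m east–west.

0.0466 meters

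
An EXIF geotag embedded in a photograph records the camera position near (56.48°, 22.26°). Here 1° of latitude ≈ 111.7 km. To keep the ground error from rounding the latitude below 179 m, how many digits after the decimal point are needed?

3

One degree of latitude covers 111700 m.
N decimal places → at most half a unit in the last place, 0.5 × 10⁻ᴺ° = 111700/2 × 10⁻ᴺ m.
Need 0.5 × 111700 × 10⁻ᴺ ≤ 179 → 10⁻ᴺ ≤ 3.205e-03, so N ≥ 2.49.
N = 2 would give 558 m (too coarse); N = 3 gives 55.9 m ≤ 179 m.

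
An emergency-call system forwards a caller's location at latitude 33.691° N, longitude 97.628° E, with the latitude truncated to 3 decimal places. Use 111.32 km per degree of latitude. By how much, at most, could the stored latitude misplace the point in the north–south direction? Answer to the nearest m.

Truncating at 3 decimal places can drop up to a full unit in the last place, so the latitude may be off by as much as 0.001°.
So the N–S error is at most 0.001 × 111320 = 111.32 m.

111 m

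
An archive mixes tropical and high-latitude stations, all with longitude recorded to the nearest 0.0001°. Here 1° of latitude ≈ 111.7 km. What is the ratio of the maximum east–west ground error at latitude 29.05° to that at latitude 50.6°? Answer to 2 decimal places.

Rounding to 4 decimal places leaves the longitude within ±5e-05° of the true value.
At 29.05°: 5e-05° × 111700 × cos 29.05° = 5e-05 × 111700 × 0.8742 ≈ 4.8824 m.
At 50.6°: 5e-05° × 111700 × cos 50.6° = 5e-05 × 111700 × 0.6347 ≈ 3.545 m.
The ratio reduces to cos 29.05° / cos 50.6° = 0.8742/0.6347 ≈ 1.3773.

1.38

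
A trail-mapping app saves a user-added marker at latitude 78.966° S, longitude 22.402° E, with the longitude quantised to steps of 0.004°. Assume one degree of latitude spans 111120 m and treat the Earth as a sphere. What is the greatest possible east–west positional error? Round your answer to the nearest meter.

43 meters

With a 0.004° grid the true value lies within half a step, ±0.004°/2 = ±0.002°, of the stored one.
One degree of longitude at 78.966° is 111120 × cos 78.966° ≈ 111120 × 0.1914 = 21267.4 m.
So at most 0.002° × 21267.4 ≈ 42.5348 m east–west.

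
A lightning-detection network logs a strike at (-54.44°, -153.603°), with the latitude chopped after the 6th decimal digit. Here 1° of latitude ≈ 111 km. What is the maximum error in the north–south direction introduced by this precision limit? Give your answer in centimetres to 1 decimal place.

11.1 centimetres

Truncating at 6 decimal places can drop up to a full unit in the last place, so the latitude may be off by as much as 1e-06°.
So the N–S error is at most 1e-06 × 111000 = 0.111 m.
That is 0.111 m = 11.1 cm.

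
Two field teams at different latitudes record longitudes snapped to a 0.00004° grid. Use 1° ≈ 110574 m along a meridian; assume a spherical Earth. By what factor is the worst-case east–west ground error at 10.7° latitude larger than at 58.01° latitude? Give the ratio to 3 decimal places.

With a 0.00004° grid the true value lies within half a step, ±0.00004°/2 = ±2e-05°, of the stored one.
Error at 10.7° = 2e-05° × 110574 × cos 10.7° ≈ 2.2115 × 0.9826 = 2.173 m.
Error at 58.01° = 2e-05° × 110574 × cos 58.01° ≈ 2.2115 × 0.5298 = 1.1716 m.
Ratio: 2.173 / 1.1716 = cos 10.7° / cos 58.01° ≈ 1.8548.

1.855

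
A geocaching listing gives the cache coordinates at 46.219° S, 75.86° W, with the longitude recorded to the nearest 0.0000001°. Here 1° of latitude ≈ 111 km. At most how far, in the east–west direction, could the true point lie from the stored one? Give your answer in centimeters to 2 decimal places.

Rounding to 7 decimal places leaves the longitude within ±5e-08° of the true value.
One degree of longitude at 46.219° is 111000 × cos 46.219° ≈ 111000 × 0.6919 = 76801.3 m.
Maximum E–W displacement: 5e-08 × 76801.3 = 0.00384007 m.
That is 0.00384007 m = 0.38401 cm.

0.38 centimeters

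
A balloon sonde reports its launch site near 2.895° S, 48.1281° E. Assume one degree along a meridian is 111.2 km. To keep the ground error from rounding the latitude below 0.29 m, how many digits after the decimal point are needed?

One degree of latitude covers 111200 m.
With N decimal places the half-ulp bound is 0.5·10⁻ᴺ°, or 0.5·10⁻ᴺ × 111200 m on the ground.
Need 0.5 × 111200 × 10⁻ᴺ ≤ 0.29 → 10⁻ᴺ ≤ 5.216e-06, so N ≥ 5.28.
So 6 decimal places suffice (0.0556 m); 5 would allow up to 0.556 m.

6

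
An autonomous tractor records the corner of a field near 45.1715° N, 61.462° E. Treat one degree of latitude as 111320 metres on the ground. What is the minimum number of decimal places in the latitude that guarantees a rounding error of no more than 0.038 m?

7 decimal places

One degree of latitude covers 111320 m.
Rounding to N decimal places gives at most 0.5 × 10⁻ᴺ degrees of error, i.e. 0.5 × 10⁻ᴺ × 111320 m.
Setting 55660 × 10⁻ᴺ ≤ 0.038 gives 10ᴺ ≥ 1.465e+06, i.e. N ≥ 6.17.
So 7 decimal places suffice (0.00557 m); 6 would allow up to 0.0557 m.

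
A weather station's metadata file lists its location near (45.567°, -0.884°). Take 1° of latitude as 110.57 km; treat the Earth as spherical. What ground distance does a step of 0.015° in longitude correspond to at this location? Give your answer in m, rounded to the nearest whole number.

1161 m

0.015° of longitude at 45.567° is 0.015 × 110570 × cos 45.567° ≈ 0.015 × 77407.3 = 1161.11 m.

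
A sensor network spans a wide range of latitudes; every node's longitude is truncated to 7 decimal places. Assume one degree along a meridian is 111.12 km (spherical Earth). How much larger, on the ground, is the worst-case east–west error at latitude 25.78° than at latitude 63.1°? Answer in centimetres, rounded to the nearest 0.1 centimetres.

Truncating at 7 decimal places can drop up to a full unit in the last place, so the longitude may be off by as much as 1e-07°.
At 25.78°: 1e-07° × 111120 × cos 25.78° = 1e-07 × 111120 × 0.9005 ≈ 0.010006 m.
At 63.1°: 1e-07° × 111120 × cos 63.1° = 1e-07 × 111120 × 0.4524 ≈ 0.0050275 m.
So the lower-latitude error exceeds the higher by 0.010006 − 0.0050275 = 0.0049786 m.
That is 0.00497858 m = 0.49786 cm.

0.5 centimetres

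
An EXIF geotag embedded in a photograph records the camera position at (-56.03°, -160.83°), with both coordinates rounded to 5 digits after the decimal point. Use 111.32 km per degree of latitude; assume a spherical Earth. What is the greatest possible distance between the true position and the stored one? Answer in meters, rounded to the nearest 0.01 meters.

0.64 meters

Rounding to 5 decimal places leaves each coordinate within ±5e-06° of the true value.
N–S: 5e-06° × 111320 m/° = 0.5566 m.
E–W at 56.03°: 5e-06° × 111320 × cos 56.03° = 5e-06 × 111320 × 0.5588 ≈ 0.311005 m.
The two errors are perpendicular, so the maximum displacement is √(0.5566² + 0.311005²) ≈ 0.637595 m.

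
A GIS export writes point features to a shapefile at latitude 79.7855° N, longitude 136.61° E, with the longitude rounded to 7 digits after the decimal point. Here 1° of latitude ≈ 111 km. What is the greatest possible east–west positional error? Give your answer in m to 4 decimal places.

Rounding to 7 decimal places leaves the longitude within ±5e-08° of the true value.
At latitude 79.7855° a degree of longitude spans 111000 m × cos 79.7855° = 111000 × 0.1773 ≈ 19684.1 m.
Maximum E–W displacement: 5e-08 × 19684.1 = 0.000984203 m.

0.0010 m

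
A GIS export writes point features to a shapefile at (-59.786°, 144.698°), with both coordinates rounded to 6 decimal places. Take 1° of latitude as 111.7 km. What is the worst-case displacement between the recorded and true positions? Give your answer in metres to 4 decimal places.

Rounding to 6 decimal places leaves each coordinate within ±5e-07° of the true value.
Latitude error → 5e-07 × 111700 = 0.05585 m along the meridian.
East–west component at 59.786°: 5e-07° × 111700 × cos 59.786° ≈ 5e-07 × 56210.9 ≈ 0.0281055 m.
The two errors are perpendicular, so the maximum displacement is √(0.05585² + 0.0281055²) ≈ 0.0625231 m.

0.0625 metres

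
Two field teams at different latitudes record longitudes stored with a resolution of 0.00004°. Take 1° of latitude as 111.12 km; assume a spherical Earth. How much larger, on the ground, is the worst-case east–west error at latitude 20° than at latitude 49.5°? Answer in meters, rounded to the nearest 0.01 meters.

0.65 meters

With a 0.00004° grid the true value lies within half a step, ±0.00004°/2 = ±2e-05°, of the stored one.
Error at 20° = 2e-05° × 111120 × cos 20° ≈ 2.2224 × 0.9397 = 2.0884 m.
At 49.5°: 2e-05° × 111120 × cos 49.5° = 2e-05 × 111120 × 0.6494 ≈ 1.4433 m.
So the lower-latitude error exceeds the higher by 2.0884 − 1.4433 = 0.64504 m.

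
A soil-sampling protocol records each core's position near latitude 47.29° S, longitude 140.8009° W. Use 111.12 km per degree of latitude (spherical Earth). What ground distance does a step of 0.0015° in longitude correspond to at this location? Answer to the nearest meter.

113 meters

0.0015° of longitude at 47.29° is 0.0015 × 111120 × cos 47.29° ≈ 0.0015 × 75371.4 = 113.057 m.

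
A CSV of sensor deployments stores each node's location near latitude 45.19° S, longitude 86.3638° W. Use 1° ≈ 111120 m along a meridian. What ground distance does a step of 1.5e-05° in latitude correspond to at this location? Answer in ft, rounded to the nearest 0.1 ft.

5.5 ft

1.5e-05° × 111120 m/° = 1.6668 m.
In feet: 1.6668 m ÷ 0.3048 ≈ 5.4685 ft.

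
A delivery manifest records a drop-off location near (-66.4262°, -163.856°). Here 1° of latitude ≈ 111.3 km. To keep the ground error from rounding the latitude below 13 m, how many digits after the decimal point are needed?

One degree of latitude covers 111300 m.
N decimal places → at most half a unit in the last place, 0.5 × 10⁻ᴺ° = 111300/2 × 10⁻ᴺ m.
Need 0.5 × 111300 × 10⁻ᴺ ≤ 13 → 10⁻ᴺ ≤ 2.336e-04, so N ≥ 3.63.
At 3 places the error can reach 55.6 m, but 4 places keeps it to 5.57 m.

4 decimal places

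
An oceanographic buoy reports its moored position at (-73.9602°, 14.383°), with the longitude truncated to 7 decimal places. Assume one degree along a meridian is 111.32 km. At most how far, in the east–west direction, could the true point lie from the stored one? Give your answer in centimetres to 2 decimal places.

Truncating at 7 decimal places can drop up to a full unit in the last place, so the longitude may be off by as much as 1e-07°.
One degree of longitude at 73.9602° is 111320 × cos 73.9602° ≈ 111320 × 0.2763 = 30758.3 m.
Maximum E–W displacement: 1e-07 × 30758.3 = 0.00307583 m.
That is 0.00307583 m = 0.30758 cm.

0.31 centimetres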